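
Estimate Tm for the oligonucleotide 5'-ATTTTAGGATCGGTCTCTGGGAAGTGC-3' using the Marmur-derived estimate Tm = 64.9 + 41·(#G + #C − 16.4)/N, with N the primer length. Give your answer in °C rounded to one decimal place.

59.7°C

Base counts: A=5, T=9, G=9, C=4; G+C = 13, N = 27.
Tm = 64.9 + 41·(13 − 16.4)/27 = 64.9 + -139.40/27 = 59.7°C.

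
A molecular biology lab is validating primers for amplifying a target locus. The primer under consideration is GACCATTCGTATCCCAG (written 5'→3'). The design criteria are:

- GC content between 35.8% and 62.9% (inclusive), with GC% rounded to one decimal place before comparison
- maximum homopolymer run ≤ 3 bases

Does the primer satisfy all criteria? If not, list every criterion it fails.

Base counts: A=4, T=4, G=3, C=6 (length 17).
GC content: GC 9/17 = 52.9% ✓
homopolymer run: longest run = 3 ✓

Meets all criteria.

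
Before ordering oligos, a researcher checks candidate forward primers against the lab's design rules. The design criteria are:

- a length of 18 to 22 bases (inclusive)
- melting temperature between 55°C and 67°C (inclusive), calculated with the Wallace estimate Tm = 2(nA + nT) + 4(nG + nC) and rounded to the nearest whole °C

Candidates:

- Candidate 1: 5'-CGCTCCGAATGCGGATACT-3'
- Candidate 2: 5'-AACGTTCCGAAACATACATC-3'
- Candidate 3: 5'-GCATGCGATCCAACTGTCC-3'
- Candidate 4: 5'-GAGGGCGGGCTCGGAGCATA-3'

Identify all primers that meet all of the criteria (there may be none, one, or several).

Candidate 1 (19 nt, A=4 T=4 G=5 C=6): length 19 ✓; Tm = 2·8 + 4·11 = 60°C ✓ — passes.
Candidate 2 (20 nt, A=8 T=4 G=2 C=6): length 20 ✓; Tm = 2·12 + 4·8 = 56°C ✓ — passes.
Candidate 3 (19 nt, A=4 T=4 G=4 C=7): length 19 ✓; Tm = 2·8 + 4·11 = 60°C ✓ — passes.
Candidate 4 (20 nt, A=4 T=2 G=10 C=4): length 20 ✓; Tm = 2·6 + 4·14 = 68°C, outside 55–67°C ✗ — fails.

Candidate 1, Candidate 2 and Candidate 3.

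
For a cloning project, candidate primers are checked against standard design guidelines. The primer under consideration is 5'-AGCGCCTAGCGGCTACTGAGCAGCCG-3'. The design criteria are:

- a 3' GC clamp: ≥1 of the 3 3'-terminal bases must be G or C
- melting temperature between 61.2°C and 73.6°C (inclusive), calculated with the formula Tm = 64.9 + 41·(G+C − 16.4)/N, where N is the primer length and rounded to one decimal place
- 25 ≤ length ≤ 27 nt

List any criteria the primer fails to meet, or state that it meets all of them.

Base counts: A=5, T=3, G=9, C=9 (length 26).
GC clamp: 3' end CCG has 3 G/C ✓
Tm: Tm = 64.9 + 41·(18 − 16.4)/26 = 67.4°C ✓
length: length 26 ✓

Meets all criteria.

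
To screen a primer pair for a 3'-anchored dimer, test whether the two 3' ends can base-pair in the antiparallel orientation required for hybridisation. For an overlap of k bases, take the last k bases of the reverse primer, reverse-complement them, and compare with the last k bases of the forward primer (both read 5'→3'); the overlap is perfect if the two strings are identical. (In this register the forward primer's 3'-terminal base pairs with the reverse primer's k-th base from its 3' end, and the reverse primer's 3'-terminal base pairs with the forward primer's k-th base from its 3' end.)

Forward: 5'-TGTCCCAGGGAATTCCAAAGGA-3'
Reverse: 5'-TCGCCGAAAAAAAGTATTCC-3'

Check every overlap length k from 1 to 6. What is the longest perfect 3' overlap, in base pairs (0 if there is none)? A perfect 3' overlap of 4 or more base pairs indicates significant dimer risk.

Last 6 bases (5'→3') — forward …AAAGGA, reverse …TATTCC.
Reverse complement of the reverse primer's last 6 bases: GGAATA; its first k bases are the reverse complement of the reverse primer's last k bases, so a perfect k-base overlap needs the forward primer's last k bases to equal them.
Comparing (forward last k vs required): k=1: A vs G ✗; k=2: GA vs GG ✗; k=3: GGA vs GGA ✓; k=4: AGGA vs GGAA ✗; k=5: AAGGA vs GGAAT ✗; k=6: AAAGGA vs GGAATA ✗.
Only k = 3 is perfect, so the longest perfect 3' overlap is 3.

Longest perfect overlap: 3 complementary base pairs; below the dimer-risk threshold (threshold 4).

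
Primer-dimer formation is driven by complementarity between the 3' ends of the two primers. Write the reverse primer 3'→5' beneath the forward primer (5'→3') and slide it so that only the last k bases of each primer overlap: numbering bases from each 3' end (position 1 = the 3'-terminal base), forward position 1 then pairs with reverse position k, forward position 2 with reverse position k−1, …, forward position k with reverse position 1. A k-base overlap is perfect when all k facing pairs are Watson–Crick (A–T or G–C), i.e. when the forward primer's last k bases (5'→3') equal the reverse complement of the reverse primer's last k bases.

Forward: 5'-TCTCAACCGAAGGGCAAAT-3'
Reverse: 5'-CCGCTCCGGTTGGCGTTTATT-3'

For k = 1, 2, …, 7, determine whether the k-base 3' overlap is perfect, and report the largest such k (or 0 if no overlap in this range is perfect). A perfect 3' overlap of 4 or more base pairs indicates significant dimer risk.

Longest perfect overlap: 3 complementary base pairs; below the dimer-risk threshold (threshold 4).

Last 7 bases (5'→3') — forward …GGCAAAT, reverse …GTTTATT.
Reverse complement of the reverse primer's last 7 bases: AATAAAC; its first k bases are the reverse complement of the reverse primer's last k bases, so a perfect k-base overlap needs the forward primer's last k bases to equal them.
Comparing (forward last k vs required): k=1: T vs A ✗; k=2: AT vs AA ✗; k=3: AAT vs AAT ✓; k=4: AAAT vs AATA ✗; k=5: CAAAT vs AATAA ✗; k=6: GCAAAT vs AATAAA ✗; k=7: GGCAAAT vs AATAAAC ✗.
Only k = 3 is perfect, so the longest perfect 3' overlap is 3.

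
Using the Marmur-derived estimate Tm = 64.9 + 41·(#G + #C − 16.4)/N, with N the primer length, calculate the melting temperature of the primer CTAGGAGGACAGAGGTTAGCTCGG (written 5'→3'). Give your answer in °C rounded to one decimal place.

Base counts: A=6, T=4, G=10, C=4; G+C = 14, N = 24.
Tm = 64.9 + 41·(14 − 16.4)/24 = 64.9 + -98.40/24 = 60.8°C.

60.8°C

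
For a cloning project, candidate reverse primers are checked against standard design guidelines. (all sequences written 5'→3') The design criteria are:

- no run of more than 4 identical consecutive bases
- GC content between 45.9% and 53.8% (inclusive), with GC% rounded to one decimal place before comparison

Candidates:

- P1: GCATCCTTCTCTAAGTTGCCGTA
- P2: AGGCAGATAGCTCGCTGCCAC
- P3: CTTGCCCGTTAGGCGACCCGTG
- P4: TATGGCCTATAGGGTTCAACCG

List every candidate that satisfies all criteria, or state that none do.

P1 (23 nt, A=4 T=8 G=4 C=7): longest run = 2 ✓; GC 11/23 = 47.8% ✓ — passes.
P2 (21 nt, A=5 T=3 G=6 C=7): longest run = 2 ✓; GC 13/21 = 61.9%, outside 45.9–53.8% ✗ — fails.
P3 (22 nt, A=2 T=5 G=7 C=8): longest run = 3 ✓; GC 15/22 = 68.2%, outside 45.9–53.8% ✗ — fails.
P4 (22 nt, A=5 T=6 G=6 C=5): longest run = 3 ✓; GC 11/22 = 50.0% ✓ — passes.

P1 and P4.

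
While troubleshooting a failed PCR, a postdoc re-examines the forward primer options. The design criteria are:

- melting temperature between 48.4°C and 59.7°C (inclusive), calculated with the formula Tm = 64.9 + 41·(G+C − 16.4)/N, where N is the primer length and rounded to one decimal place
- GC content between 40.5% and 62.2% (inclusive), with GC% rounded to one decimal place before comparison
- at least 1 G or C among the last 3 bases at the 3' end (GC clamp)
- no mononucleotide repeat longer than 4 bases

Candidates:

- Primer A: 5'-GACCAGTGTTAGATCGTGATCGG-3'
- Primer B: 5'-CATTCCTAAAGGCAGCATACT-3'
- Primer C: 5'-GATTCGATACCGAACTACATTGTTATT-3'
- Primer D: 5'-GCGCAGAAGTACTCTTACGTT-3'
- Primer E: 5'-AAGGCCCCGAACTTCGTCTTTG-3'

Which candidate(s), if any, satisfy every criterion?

Primer A, Primer B, Primer D and Primer E.

Primer A (23 nt, A=5 T=6 G=8 C=4): Tm = 64.9 + 41·(12 − 16.4)/23 = 57.1°C ✓; GC 12/23 = 52.2% ✓; 3' end CGG has 3 G/C ✓; longest run = 2 ✓ — passes.
Primer B (21 nt, A=7 T=5 G=3 C=6): Tm = 64.9 + 41·(9 − 16.4)/21 = 50.5°C ✓; GC 9/21 = 42.9% ✓; 3' end ACT has 1 G/C ✓; longest run = 3 ✓ — passes.
Primer C (27 nt, A=8 T=10 G=4 C=5): Tm = 64.9 + 41·(9 − 16.4)/27 = 53.7°C ✓; GC 9/27 = 33.3%, outside 40.5–62.2% ✗; 3' end ATT has 0 G/C, need ≥1 ✗; longest run = 2 ✓ — fails.
Primer D (21 nt, A=5 T=6 G=5 C=5): Tm = 64.9 + 41·(10 − 16.4)/21 = 52.4°C ✓; GC 10/21 = 47.6% ✓; 3' end GTT has 1 G/C ✓; longest run = 2 ✓ — passes.
Primer E (22 nt, A=4 T=6 G=5 C=7): Tm = 64.9 + 41·(12 − 16.4)/22 = 56.7°C ✓; GC 12/22 = 54.5% ✓; 3' end TTG has 1 G/C ✓; longest run = 4 ✓ — passes.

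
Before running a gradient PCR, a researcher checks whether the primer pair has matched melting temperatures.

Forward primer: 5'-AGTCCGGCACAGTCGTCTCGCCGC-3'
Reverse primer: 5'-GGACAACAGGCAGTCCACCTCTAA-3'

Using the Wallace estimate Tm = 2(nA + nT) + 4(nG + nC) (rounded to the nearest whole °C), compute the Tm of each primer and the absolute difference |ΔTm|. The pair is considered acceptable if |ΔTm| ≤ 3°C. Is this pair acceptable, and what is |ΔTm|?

Forward: A=3 T=4 G=7 C=10 → Tm = 2·7 + 4·17 = 82°C.
Reverse: A=8 T=3 G=5 C=8 → Tm = 2·11 + 4·13 = 74°C.
|ΔTm| = |82 − 74| = 8°C, > 3°C.

|ΔTm| = 8°C; the pair is not acceptable.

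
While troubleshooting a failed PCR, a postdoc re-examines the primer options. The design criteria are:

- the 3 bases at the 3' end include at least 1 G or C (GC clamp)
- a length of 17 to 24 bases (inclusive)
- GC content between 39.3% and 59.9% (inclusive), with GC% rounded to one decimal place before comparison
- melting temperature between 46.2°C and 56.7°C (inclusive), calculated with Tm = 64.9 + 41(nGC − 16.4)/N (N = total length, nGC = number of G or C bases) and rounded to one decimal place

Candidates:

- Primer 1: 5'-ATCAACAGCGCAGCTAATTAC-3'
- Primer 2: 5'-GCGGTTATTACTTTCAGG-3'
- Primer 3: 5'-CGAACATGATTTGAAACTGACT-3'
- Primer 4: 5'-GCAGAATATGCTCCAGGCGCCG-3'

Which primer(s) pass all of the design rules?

Primer 1 (21 nt, A=8 T=4 G=3 C=6): 3' end TAC has 1 G/C ✓; length 21 ✓; GC 9/21 = 42.9% ✓; Tm = 64.9 + 41·(9 − 16.4)/21 = 50.5°C ✓ — passes.
Primer 2 (18 nt, A=3 T=7 G=5 C=3): 3' end AGG has 2 G/C ✓; length 18 ✓; GC 8/18 = 44.4% ✓; Tm = 64.9 + 41·(8 − 16.4)/18 = 45.8°C, outside 46.2–56.7°C ✗ — fails.
Primer 3 (22 nt, A=8 T=6 G=4 C=4): 3' end ACT has 1 G/C ✓; length 22 ✓; GC 8/22 = 36.4%, outside 39.3–59.9% ✗; Tm = 64.9 + 41·(8 − 16.4)/22 = 49.2°C ✓ — fails.
Primer 4 (22 nt, A=5 T=3 G=7 C=7): 3' end CCG has 3 G/C ✓; length 22 ✓; GC 14/22 = 63.6%, outside 39.3–59.9% ✗; Tm = 64.9 + 41·(14 − 16.4)/22 = 60.4°C, outside 46.2–56.7°C ✗ — fails.

Primer 1 only.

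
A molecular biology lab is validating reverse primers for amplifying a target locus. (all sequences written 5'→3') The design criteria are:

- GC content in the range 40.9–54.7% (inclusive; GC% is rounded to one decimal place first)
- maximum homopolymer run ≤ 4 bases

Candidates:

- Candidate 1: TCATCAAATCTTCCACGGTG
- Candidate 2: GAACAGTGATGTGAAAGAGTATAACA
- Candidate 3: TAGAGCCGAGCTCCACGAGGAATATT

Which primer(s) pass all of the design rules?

Candidate 1 (20 nt, A=5 T=6 G=3 C=6): GC 9/20 = 45.0% ✓; longest run = 3 ✓ — passes.
Candidate 2 (26 nt, A=12 T=5 G=7 C=2): GC 9/26 = 34.6%, outside 40.9–54.7% ✗; longest run = 3 ✓ — fails.
Candidate 3 (26 nt, A=8 T=5 G=7 C=6): GC 13/26 = 50.0% ✓; longest run = 2 ✓ — passes.

Candidate 1 and Candidate 3.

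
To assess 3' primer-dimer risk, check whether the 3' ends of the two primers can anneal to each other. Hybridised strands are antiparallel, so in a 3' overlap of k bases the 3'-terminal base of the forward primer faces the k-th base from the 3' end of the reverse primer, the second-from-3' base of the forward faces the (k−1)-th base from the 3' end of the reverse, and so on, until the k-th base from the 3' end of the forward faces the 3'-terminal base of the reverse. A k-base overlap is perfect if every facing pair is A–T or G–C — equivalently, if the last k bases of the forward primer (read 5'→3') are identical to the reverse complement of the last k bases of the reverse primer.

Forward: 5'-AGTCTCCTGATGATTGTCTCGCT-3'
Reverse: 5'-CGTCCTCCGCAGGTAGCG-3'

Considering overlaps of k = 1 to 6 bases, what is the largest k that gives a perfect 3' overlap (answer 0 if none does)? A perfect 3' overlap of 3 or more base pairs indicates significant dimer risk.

Last 6 bases (5'→3') — forward …CTCGCT, reverse …GTAGCG.
Reverse complement of the reverse primer's last 6 bases: CGCTAC; its first k bases are the reverse complement of the reverse primer's last k bases, so a perfect k-base overlap needs the forward primer's last k bases to equal them.
Comparing (forward last k vs required): k=1: T vs C ✗; k=2: CT vs CG ✗; k=3: GCT vs CGC ✗; k=4: CGCT vs CGCT ✓; k=5: TCGCT vs CGCTA ✗; k=6: CTCGCT vs CGCTAC ✗.
Only k = 4 is perfect, so the longest perfect 3' overlap is 4.

Longest perfect overlap: 4 complementary base pairs; significant dimer risk (threshold 3).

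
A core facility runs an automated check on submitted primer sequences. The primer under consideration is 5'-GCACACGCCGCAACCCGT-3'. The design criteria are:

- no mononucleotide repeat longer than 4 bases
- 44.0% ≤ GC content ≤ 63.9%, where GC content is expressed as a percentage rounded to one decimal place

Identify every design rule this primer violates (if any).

Fails: GC content.

Base counts: A=4, T=1, G=4, C=9 (length 18).
homopolymer run: longest run = 3 ✓
GC content: GC 13/18 = 72.2%, outside 44.0–63.9% ✗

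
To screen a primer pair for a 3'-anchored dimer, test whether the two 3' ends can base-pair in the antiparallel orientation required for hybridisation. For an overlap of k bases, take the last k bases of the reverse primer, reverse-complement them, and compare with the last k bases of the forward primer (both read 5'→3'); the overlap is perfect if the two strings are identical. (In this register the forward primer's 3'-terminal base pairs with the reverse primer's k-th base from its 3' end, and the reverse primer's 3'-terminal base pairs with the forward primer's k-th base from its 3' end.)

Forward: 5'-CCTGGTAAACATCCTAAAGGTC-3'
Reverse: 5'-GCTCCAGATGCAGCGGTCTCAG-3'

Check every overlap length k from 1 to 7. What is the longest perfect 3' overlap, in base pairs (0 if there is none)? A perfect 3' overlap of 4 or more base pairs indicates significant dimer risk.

Last 7 bases (5'→3') — forward …AAAGGTC, reverse …GTCTCAG.
Reverse complement of the reverse primer's last 7 bases: CTGAGAC; its first k bases are the reverse complement of the reverse primer's last k bases, so a perfect k-base overlap needs the forward primer's last k bases to equal them.
Comparing (forward last k vs required): k=1: C vs C ✓; k=2: TC vs CT ✗; k=3: GTC vs CTG ✗; k=4: GGTC vs CTGA ✗; k=5: AGGTC vs CTGAG ✗; k=6: AAGGTC vs CTGAGA ✗; k=7: AAAGGTC vs CTGAGAC ✗.
Only k = 1 is perfect, so the longest perfect 3' overlap is 1.

Longest perfect overlap: 1 complementary base pair; below the dimer-risk threshold (threshold 4).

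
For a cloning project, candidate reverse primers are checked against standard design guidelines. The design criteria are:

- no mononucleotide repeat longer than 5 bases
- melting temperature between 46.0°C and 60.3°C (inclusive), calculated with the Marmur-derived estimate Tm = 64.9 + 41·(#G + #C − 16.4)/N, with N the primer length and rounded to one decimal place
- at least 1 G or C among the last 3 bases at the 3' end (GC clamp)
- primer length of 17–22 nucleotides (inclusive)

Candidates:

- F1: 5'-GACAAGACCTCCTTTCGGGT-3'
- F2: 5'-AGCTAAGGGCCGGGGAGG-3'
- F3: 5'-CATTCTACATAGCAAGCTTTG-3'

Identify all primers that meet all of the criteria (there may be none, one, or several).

F1, F2 and F3.

F1 (20 nt, A=4 T=5 G=5 C=6): longest run = 3 ✓; Tm = 64.9 + 41·(11 − 16.4)/20 = 53.8°C ✓; 3' end GGT has 2 G/C ✓; length 20 ✓ — passes.
F2 (18 nt, A=4 T=1 G=10 C=3): longest run = 4 ✓; Tm = 64.9 + 41·(13 − 16.4)/18 = 57.2°C ✓; 3' end AGG has 2 G/C ✓; length 18 ✓ — passes.
F3 (21 nt, A=6 T=7 G=3 C=5): longest run = 3 ✓; Tm = 64.9 + 41·(8 − 16.4)/21 = 48.5°C ✓; 3' end TTG has 1 G/C ✓; length 21 ✓ — passes.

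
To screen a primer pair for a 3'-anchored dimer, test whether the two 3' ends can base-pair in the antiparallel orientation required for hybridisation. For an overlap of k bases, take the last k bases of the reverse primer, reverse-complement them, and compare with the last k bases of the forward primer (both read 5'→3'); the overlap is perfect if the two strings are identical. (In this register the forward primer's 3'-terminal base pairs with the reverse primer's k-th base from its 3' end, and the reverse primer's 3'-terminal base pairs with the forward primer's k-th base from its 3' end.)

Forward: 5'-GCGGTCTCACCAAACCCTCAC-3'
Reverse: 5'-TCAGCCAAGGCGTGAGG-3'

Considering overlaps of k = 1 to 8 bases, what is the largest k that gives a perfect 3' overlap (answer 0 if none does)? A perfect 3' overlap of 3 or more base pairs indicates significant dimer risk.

Longest perfect overlap: 6 complementary base pairs; significant dimer risk (threshold 3).

Last 8 bases (5'→3') — forward …ACCCTCAC, reverse …GCGTGAGG.
Reverse complement of the reverse primer's last 8 bases: CCTCACGC; its first k bases are the reverse complement of the reverse primer's last k bases, so a perfect k-base overlap needs the forward primer's last k bases to equal them.
Comparing (forward last k vs required): k=1: C vs C ✓; k=2: AC vs CC ✗; k=3: CAC vs CCT ✗; k=4: TCAC vs CCTC ✗; k=5: CTCAC vs CCTCA ✗; k=6: CCTCAC vs CCTCAC ✓; k=7: CCCTCAC vs CCTCACG ✗; k=8: ACCCTCAC vs CCTCACGC ✗.
Perfect overlaps at k = 1, 6; the largest is 6.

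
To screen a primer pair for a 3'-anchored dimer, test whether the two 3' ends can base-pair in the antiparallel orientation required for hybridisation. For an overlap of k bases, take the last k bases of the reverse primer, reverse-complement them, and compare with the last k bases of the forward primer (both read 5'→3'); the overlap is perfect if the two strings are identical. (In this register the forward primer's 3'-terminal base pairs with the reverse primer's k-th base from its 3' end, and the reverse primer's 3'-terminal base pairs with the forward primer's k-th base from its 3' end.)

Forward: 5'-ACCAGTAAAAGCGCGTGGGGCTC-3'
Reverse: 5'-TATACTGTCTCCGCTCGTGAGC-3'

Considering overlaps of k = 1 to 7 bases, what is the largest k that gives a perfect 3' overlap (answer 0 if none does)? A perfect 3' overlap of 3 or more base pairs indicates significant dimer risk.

Last 7 bases (5'→3') — forward …GGGGCTC, reverse …CGTGAGC.
Reverse complement of the reverse primer's last 7 bases: GCTCACG; its first k bases are the reverse complement of the reverse primer's last k bases, so a perfect k-base overlap needs the forward primer's last k bases to equal them.
Comparing (forward last k vs required): k=1: C vs G ✗; k=2: TC vs GC ✗; k=3: CTC vs GCT ✗; k=4: GCTC vs GCTC ✓; k=5: GGCTC vs GCTCA ✗; k=6: GGGCTC vs GCTCAC ✗; k=7: GGGGCTC vs GCTCACG ✗.
Only k = 4 is perfect, so the longest perfect 3' overlap is 4.

Longest perfect overlap: 4 complementary base pairs; significant dimer risk (threshold 3).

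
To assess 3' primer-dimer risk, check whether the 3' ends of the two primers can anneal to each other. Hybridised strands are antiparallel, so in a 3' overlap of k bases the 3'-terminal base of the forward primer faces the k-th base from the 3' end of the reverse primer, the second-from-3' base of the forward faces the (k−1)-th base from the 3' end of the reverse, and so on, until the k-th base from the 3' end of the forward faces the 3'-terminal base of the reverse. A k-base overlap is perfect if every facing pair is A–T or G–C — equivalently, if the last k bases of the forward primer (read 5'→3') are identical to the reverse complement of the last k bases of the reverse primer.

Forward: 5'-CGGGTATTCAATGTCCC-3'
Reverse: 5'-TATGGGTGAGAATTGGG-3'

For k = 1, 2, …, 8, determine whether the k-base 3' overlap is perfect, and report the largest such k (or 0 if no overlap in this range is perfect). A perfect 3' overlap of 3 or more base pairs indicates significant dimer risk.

Longest perfect overlap: 3 complementary base pairs; significant dimer risk (threshold 3).

Last 8 bases (5'→3') — forward …AATGTCCC, reverse …GAATTGGG.
Reverse complement of the reverse primer's last 8 bases: CCCAATTC; its first k bases are the reverse complement of the reverse primer's last k bases, so a perfect k-base overlap needs the forward primer's last k bases to equal them.
Comparing (forward last k vs required): k=1: C vs C ✓; k=2: CC vs CC ✓; k=3: CCC vs CCC ✓; k=4: TCCC vs CCCA ✗; k=5: GTCCC vs CCCAA ✗; k=6: TGTCCC vs CCCAAT ✗; k=7: ATGTCCC vs CCCAATT ✗; k=8: AATGTCCC vs CCCAATTC ✗.
Perfect overlaps at k = 1, 2, 3; the largest is 3.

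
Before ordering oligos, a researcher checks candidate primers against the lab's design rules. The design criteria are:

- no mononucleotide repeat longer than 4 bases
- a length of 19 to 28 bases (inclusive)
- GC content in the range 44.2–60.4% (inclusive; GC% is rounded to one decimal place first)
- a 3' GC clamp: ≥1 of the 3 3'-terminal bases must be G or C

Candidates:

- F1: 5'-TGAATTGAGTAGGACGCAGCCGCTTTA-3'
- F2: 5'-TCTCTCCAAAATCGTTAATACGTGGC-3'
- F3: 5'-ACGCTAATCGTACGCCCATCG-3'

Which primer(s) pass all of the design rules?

F1 (27 nt, A=7 T=7 G=8 C=5): longest run = 3 ✓; length 27 ✓; GC 13/27 = 48.1% ✓; 3' end TTA has 0 G/C, need ≥1 ✗ — fails.
F2 (26 nt, A=7 T=8 G=4 C=7): longest run = 4 ✓; length 26 ✓; GC 11/26 = 42.3%, outside 44.2–60.4% ✗; 3' end GGC has 3 G/C ✓ — fails.
F3 (21 nt, A=5 T=4 G=4 C=8): longest run = 3 ✓; length 21 ✓; GC 12/21 = 57.1% ✓; 3' end TCG has 2 G/C ✓ — passes.

F3 only.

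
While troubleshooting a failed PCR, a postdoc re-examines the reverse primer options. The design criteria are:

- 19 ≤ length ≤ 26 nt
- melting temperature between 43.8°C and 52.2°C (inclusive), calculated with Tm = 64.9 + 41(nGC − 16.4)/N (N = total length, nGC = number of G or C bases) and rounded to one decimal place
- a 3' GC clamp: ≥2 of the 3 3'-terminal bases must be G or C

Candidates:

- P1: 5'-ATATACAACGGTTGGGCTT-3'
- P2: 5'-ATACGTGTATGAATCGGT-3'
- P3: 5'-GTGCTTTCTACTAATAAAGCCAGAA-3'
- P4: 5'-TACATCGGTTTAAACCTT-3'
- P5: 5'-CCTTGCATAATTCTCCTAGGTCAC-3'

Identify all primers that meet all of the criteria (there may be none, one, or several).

P1 (19 nt, A=5 T=6 G=5 C=3): length 19 ✓; Tm = 64.9 + 41·(8 − 16.4)/19 = 46.8°C ✓; 3' end CTT has 1 G/C, need ≥2 ✗ — fails.
P2 (18 nt, A=5 T=6 G=5 C=2): length 18, outside 19–26 ✗; Tm = 64.9 + 41·(7 − 16.4)/18 = 43.5°C, outside 43.8–52.2°C ✗; 3' end GGT has 2 G/C ✓ — fails.
P3 (25 nt, A=9 T=7 G=4 C=5): length 25 ✓; Tm = 64.9 + 41·(9 − 16.4)/25 = 52.8°C, outside 43.8–52.2°C ✗; 3' end GAA has 1 G/C, need ≥2 ✗ — fails.
P4 (18 nt, A=5 T=7 G=2 C=4): length 18, outside 19–26 ✗; Tm = 64.9 + 41·(6 − 16.4)/18 = 41.2°C, outside 43.8–52.2°C ✗; 3' end CTT has 1 G/C, need ≥2 ✗ — fails.
P5 (24 nt, A=5 T=8 G=3 C=8): length 24 ✓; Tm = 64.9 + 41·(11 − 16.4)/24 = 55.7°C, outside 43.8–52.2°C ✗; 3' end CAC has 2 G/C ✓ — fails.

None of the candidates satisfy all criteria.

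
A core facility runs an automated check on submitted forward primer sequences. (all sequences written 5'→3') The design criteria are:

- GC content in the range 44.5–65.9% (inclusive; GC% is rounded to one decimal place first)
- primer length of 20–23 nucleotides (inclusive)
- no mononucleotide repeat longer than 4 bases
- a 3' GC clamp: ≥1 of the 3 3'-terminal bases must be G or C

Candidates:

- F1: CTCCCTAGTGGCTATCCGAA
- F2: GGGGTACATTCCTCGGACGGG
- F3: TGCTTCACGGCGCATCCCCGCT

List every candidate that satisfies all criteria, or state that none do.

F1 (20 nt, A=4 T=5 G=4 C=7): GC 11/20 = 55.0% ✓; length 20 ✓; longest run = 3 ✓; 3' end GAA has 1 G/C ✓ — passes.
F2 (21 nt, A=3 T=4 G=9 C=5): GC 14/21 = 66.7%, outside 44.5–65.9% ✗; length 21 ✓; longest run = 4 ✓; 3' end GGG has 3 G/C ✓ — fails.
F3 (22 nt, A=2 T=5 G=5 C=10): GC 15/22 = 68.2%, outside 44.5–65.9% ✗; length 22 ✓; longest run = 4 ✓; 3' end GCT has 2 G/C ✓ — fails.

F1 only.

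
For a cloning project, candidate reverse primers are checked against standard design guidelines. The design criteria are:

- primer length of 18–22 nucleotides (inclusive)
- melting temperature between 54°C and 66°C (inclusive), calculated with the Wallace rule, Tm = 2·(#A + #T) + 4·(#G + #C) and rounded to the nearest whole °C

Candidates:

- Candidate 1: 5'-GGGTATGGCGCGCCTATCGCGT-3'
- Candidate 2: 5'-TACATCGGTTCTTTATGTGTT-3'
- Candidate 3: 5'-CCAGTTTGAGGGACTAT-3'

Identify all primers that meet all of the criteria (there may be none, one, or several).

Candidate 2 only.

Candidate 1 (22 nt, A=2 T=5 G=9 C=6): length 22 ✓; Tm = 2·7 + 4·15 = 74°C, outside 54–66°C ✗ — fails.
Candidate 2 (21 nt, A=3 T=11 G=4 C=3): length 21 ✓; Tm = 2·14 + 4·7 = 56°C ✓ — passes.
Candidate 3 (17 nt, A=4 T=5 G=5 C=3): length 17, outside 18–22 ✗; Tm = 2·9 + 4·8 = 50°C, outside 54–66°C ✗ — fails.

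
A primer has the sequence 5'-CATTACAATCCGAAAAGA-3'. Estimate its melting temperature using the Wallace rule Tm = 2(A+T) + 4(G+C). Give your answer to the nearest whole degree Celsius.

48°C

Base counts: A=9, T=3, G=2, C=4 (length 18).
Tm = 2·(9+3) + 4·(2+4) = 2·12 + 4·6 = 24 + 24 = 48°C.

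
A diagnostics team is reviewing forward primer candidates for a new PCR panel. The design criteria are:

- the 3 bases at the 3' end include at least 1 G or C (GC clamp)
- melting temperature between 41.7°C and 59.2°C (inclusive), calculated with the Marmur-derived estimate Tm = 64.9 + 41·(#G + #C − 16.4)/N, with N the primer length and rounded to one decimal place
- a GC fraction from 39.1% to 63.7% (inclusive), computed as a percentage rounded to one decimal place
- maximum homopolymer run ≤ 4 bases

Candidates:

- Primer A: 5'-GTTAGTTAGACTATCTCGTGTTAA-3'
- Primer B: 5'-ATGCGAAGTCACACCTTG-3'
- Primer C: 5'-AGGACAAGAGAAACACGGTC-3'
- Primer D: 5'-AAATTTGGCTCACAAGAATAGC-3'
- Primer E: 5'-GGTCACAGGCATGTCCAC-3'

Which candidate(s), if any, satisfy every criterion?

Primer B, Primer C and Primer E.

Primer A (24 nt, A=6 T=10 G=5 C=3): 3' end TAA has 0 G/C, need ≥1 ✗; Tm = 64.9 + 41·(8 − 16.4)/24 = 50.6°C ✓; GC 8/24 = 33.3%, outside 39.1–63.7% ✗; longest run = 2 ✓ — fails.
Primer B (18 nt, A=5 T=4 G=4 C=5): 3' end TTG has 1 G/C ✓; Tm = 64.9 + 41·(9 − 16.4)/18 = 48.0°C ✓; GC 9/18 = 50.0% ✓; longest run = 2 ✓ — passes.
Primer C (20 nt, A=9 T=1 G=6 C=4): 3' end GTC has 2 G/C ✓; Tm = 64.9 + 41·(10 − 16.4)/20 = 51.8°C ✓; GC 10/20 = 50.0% ✓; longest run = 3 ✓ — passes.
Primer D (22 nt, A=9 T=5 G=4 C=4): 3' end AGC has 2 G/C ✓; Tm = 64.9 + 41·(8 − 16.4)/22 = 49.2°C ✓; GC 8/22 = 36.4%, outside 39.1–63.7% ✗; longest run = 3 ✓ — fails.
Primer E (18 nt, A=4 T=3 G=5 C=6): 3' end CAC has 2 G/C ✓; Tm = 64.9 + 41·(11 − 16.4)/18 = 52.6°C ✓; GC 11/18 = 61.1% ✓; longest run = 2 ✓ — passes.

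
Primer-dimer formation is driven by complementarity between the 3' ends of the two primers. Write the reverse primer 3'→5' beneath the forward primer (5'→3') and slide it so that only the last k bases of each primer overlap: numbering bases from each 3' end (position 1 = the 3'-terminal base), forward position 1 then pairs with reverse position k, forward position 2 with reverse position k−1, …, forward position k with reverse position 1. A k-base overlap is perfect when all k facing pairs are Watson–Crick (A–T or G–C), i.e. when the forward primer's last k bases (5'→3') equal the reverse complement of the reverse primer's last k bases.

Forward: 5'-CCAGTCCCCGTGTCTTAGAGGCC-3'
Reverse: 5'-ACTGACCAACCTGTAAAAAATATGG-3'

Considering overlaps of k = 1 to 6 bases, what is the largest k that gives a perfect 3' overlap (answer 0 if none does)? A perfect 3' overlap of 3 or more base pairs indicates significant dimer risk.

Longest perfect overlap: 2 complementary base pairs; below the dimer-risk threshold (threshold 3).

Last 6 bases (5'→3') — forward …GAGGCC, reverse …ATATGG.
Reverse complement of the reverse primer's last 6 bases: CCATAT; its first k bases are the reverse complement of the reverse primer's last k bases, so a perfect k-base overlap needs the forward primer's last k bases to equal them.
Comparing (forward last k vs required): k=1: C vs C ✓; k=2: CC vs CC ✓; k=3: GCC vs CCA ✗; k=4: GGCC vs CCAT ✗; k=5: AGGCC vs CCATA ✗; k=6: GAGGCC vs CCATAT ✗.
Perfect overlaps at k = 1, 2; the largest is 2.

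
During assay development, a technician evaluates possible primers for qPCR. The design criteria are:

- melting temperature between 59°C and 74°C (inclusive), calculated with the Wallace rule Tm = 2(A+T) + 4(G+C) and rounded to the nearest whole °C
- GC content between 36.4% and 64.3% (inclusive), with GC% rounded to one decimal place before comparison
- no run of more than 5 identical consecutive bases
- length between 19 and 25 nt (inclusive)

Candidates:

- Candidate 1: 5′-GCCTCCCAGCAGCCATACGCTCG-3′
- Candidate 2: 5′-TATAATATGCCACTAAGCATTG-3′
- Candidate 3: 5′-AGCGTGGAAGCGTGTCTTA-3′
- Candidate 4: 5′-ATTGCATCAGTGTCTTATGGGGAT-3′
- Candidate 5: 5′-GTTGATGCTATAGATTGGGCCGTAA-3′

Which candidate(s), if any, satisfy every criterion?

Candidate 4 and Candidate 5.

Candidate 1 (23 nt, A=4 T=3 G=5 C=11): Tm = 2·7 + 4·16 = 78°C, outside 59–74°C ✗; GC 16/23 = 69.6%, outside 36.4–64.3% ✗; longest run = 3 ✓; length 23 ✓ — fails.
Candidate 2 (22 nt, A=8 T=7 G=3 C=4): Tm = 2·15 + 4·7 = 58°C, outside 59–74°C ✗; GC 7/22 = 31.8%, outside 36.4–64.3% ✗; longest run = 2 ✓; length 22 ✓ — fails.
Candidate 3 (19 nt, A=4 T=5 G=7 C=3): Tm = 2·9 + 4·10 = 58°C, outside 59–74°C ✗; GC 10/19 = 52.6% ✓; longest run = 2 ✓; length 19 ✓ — fails.
Candidate 4 (24 nt, A=5 T=9 G=7 C=3): Tm = 2·14 + 4·10 = 68°C ✓; GC 10/24 = 41.7% ✓; longest run = 4 ✓; length 24 ✓ — passes.
Candidate 5 (25 nt, A=6 T=8 G=8 C=3): Tm = 2·14 + 4·11 = 72°C ✓; GC 11/25 = 44.0% ✓; longest run = 3 ✓; length 25 ✓ — passes.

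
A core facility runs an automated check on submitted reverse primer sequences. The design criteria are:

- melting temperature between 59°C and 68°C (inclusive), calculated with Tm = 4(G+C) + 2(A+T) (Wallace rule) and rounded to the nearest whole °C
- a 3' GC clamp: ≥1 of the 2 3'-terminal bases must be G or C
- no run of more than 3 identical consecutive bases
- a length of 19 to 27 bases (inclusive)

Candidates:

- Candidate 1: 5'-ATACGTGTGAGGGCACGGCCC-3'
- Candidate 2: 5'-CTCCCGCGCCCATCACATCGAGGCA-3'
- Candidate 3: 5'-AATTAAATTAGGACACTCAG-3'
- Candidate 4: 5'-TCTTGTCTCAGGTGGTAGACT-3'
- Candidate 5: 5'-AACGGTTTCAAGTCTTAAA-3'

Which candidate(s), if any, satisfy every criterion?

Candidate 4 only.

Candidate 1 (21 nt, A=4 T=3 G=8 C=6): Tm = 2·7 + 4·14 = 70°C, outside 59–68°C ✗; 3' end CC has 2 G/C ✓; longest run = 3 ✓; length 21 ✓ — fails.
Candidate 2 (25 nt, A=5 T=3 G=5 C=12): Tm = 2·8 + 4·17 = 84°C, outside 59–68°C ✗; 3' end CA has 1 G/C ✓; longest run = 3 ✓; length 25 ✓ — fails.
Candidate 3 (20 nt, A=9 T=5 G=3 C=3): Tm = 2·14 + 4·6 = 52°C, outside 59–68°C ✗; 3' end AG has 1 G/C ✓; longest run = 3 ✓; length 20 ✓ — fails.
Candidate 4 (21 nt, A=3 T=8 G=6 C=4): Tm = 2·11 + 4·10 = 62°C ✓; 3' end CT has 1 G/C ✓; longest run = 2 ✓; length 21 ✓ — passes.
Candidate 5 (19 nt, A=7 T=6 G=3 C=3): Tm = 2·13 + 4·6 = 50°C, outside 59–68°C ✗; 3' end AA has 0 G/C, need ≥1 ✗; longest run = 3 ✓; length 19 ✓ — fails.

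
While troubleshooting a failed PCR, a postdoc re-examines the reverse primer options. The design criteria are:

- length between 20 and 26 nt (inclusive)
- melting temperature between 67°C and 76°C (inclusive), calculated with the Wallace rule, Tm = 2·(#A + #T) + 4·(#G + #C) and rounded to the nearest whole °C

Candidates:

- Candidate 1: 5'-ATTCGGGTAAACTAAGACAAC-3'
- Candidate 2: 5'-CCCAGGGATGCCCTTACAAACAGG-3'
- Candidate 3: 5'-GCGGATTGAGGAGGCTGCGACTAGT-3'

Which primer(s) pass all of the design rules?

Candidate 2 only.

Candidate 1 (21 nt, A=9 T=4 G=4 C=4): length 21 ✓; Tm = 2·13 + 4·8 = 58°C, outside 67–76°C ✗ — fails.
Candidate 2 (24 nt, A=7 T=3 G=6 C=8): length 24 ✓; Tm = 2·10 + 4·14 = 76°C ✓ — passes.
Candidate 3 (25 nt, A=5 T=5 G=11 C=4): length 25 ✓; Tm = 2·10 + 4·15 = 80°C, outside 67–76°C ✗ — fails.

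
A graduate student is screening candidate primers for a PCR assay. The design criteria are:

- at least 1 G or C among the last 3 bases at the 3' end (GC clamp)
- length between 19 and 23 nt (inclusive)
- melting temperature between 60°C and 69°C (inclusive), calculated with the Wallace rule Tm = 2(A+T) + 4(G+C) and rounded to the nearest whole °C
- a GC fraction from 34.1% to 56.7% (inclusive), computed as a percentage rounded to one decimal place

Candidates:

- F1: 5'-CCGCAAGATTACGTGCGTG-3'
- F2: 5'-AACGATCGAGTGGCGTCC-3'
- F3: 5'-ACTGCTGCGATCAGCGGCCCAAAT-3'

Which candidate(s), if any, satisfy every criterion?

F1 (19 nt, A=4 T=4 G=6 C=5): 3' end GTG has 2 G/C ✓; length 19 ✓; Tm = 2·8 + 4·11 = 60°C ✓; GC 11/19 = 57.9%, outside 34.1–56.7% ✗ — fails.
F2 (18 nt, A=4 T=3 G=6 C=5): 3' end TCC has 2 G/C ✓; length 18, outside 19–23 ✗; Tm = 2·7 + 4·11 = 58°C, outside 60–69°C ✗; GC 11/18 = 61.1%, outside 34.1–56.7% ✗ — fails.
F3 (24 nt, A=6 T=4 G=6 C=8): 3' end AAT has 0 G/C, need ≥1 ✗; length 24, outside 19–23 ✗; Tm = 2·10 + 4·14 = 76°C, outside 60–69°C ✗; GC 14/24 = 58.3%, outside 34.1–56.7% ✗ — fails.

None of the candidates satisfy all criteria.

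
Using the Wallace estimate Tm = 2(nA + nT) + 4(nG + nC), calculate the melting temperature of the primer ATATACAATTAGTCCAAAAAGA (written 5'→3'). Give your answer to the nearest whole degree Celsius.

Base counts: A=12, T=5, G=2, C=3 (length 22).
Tm = 2·(12+5) + 4·(2+3) = 2·17 + 4·5 = 34 + 20 = 54°C.

54°C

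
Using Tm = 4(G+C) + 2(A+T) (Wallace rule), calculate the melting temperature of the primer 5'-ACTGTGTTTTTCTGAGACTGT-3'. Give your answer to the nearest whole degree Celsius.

58°C

Base counts: A=3, T=10, G=5, C=3 (length 21).
Tm = 2·(3+10) + 4·(5+3) = 2·13 + 4·8 = 26 + 32 = 58°C.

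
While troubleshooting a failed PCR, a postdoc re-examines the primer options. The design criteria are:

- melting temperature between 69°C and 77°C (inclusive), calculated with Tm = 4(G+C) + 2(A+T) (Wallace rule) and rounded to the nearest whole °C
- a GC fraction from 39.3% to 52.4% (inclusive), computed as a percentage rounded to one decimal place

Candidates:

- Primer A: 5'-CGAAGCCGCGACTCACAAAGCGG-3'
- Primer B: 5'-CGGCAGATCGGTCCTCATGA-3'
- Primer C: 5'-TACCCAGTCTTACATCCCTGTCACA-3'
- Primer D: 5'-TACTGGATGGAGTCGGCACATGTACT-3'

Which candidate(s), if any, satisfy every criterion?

Primer A (23 nt, A=7 T=1 G=7 C=8): Tm = 2·8 + 4·15 = 76°C ✓; GC 15/23 = 65.2%, outside 39.3–52.4% ✗ — fails.
Primer B (20 nt, A=4 T=4 G=6 C=6): Tm = 2·8 + 4·12 = 64°C, outside 69–77°C ✗; GC 12/20 = 60.0%, outside 39.3–52.4% ✗ — fails.
Primer C (25 nt, A=6 T=7 G=2 C=10): Tm = 2·13 + 4·12 = 74°C ✓; GC 12/25 = 48.0% ✓ — passes.
Primer D (26 nt, A=6 T=7 G=8 C=5): Tm = 2·13 + 4·13 = 78°C, outside 69–77°C ✗; GC 13/26 = 50.0% ✓ — fails.

Primer C only.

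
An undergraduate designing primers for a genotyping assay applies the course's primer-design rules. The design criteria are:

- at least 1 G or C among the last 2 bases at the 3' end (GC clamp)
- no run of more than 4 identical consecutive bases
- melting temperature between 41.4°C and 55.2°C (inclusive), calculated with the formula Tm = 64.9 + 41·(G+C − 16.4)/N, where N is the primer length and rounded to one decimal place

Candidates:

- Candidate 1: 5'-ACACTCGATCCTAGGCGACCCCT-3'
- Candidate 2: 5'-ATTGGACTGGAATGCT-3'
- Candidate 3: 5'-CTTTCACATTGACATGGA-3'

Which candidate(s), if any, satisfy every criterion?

Candidate 3 only.

Candidate 1 (23 nt, A=5 T=4 G=4 C=10): 3' end CT has 1 G/C ✓; longest run = 4 ✓; Tm = 64.9 + 41·(14 − 16.4)/23 = 60.6°C, outside 41.4–55.2°C ✗ — fails.
Candidate 2 (16 nt, A=4 T=5 G=5 C=2): 3' end CT has 1 G/C ✓; longest run = 2 ✓; Tm = 64.9 + 41·(7 − 16.4)/16 = 40.8°C, outside 41.4–55.2°C ✗ — fails.
Candidate 3 (18 nt, A=5 T=6 G=3 C=4): 3' end GA has 1 G/C ✓; longest run = 3 ✓; Tm = 64.9 + 41·(7 − 16.4)/18 = 43.5°C ✓ — passes.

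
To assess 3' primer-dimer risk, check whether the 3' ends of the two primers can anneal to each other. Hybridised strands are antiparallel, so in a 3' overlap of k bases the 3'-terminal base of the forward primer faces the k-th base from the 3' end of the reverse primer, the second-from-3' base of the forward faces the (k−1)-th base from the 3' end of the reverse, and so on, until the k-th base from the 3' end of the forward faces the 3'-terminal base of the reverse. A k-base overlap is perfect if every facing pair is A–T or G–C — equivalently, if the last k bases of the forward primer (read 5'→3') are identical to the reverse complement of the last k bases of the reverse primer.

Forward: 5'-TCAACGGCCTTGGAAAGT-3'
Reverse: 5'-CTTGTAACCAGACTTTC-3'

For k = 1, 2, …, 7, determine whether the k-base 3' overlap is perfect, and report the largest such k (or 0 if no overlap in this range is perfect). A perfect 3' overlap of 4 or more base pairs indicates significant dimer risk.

Last 7 bases (5'→3') — forward …GGAAAGT, reverse …GACTTTC.
Reverse complement of the reverse primer's last 7 bases: GAAAGTC; its first k bases are the reverse complement of the reverse primer's last k bases, so a perfect k-base overlap needs the forward primer's last k bases to equal them.
Comparing (forward last k vs required): k=1: T vs G ✗; k=2: GT vs GA ✗; k=3: AGT vs GAA ✗; k=4: AAGT vs GAAA ✗; k=5: AAAGT vs GAAAG ✗; k=6: GAAAGT vs GAAAGT ✓; k=7: GGAAAGT vs GAAAGTC ✗.
Only k = 6 is perfect, so the longest perfect 3' overlap is 6.

Longest perfect overlap: 6 complementary base pairs; significant dimer risk (threshold 4).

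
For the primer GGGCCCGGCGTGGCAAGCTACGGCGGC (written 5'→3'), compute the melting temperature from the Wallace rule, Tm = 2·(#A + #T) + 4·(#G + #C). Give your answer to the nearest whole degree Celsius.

Base counts: A=3, T=2, G=13, C=9 (length 27).
Tm = 2·(3+2) + 4·(13+9) = 2·5 + 4·22 = 10 + 88 = 98°C.

98°C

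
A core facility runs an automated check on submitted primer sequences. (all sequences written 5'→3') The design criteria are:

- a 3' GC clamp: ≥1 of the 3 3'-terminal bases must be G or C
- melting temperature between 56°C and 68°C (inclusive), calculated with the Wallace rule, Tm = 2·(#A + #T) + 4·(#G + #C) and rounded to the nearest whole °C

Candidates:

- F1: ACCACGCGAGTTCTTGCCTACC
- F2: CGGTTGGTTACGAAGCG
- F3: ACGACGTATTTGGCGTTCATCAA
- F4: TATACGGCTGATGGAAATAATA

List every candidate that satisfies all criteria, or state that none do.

F3 only.

F1 (22 nt, A=4 T=5 G=4 C=9): 3' end ACC has 2 G/C ✓; Tm = 2·9 + 4·13 = 70°C, outside 56–68°C ✗ — fails.
F2 (17 nt, A=3 T=4 G=7 C=3): 3' end GCG has 3 G/C ✓; Tm = 2·7 + 4·10 = 54°C, outside 56–68°C ✗ — fails.
F3 (23 nt, A=6 T=7 G=5 C=5): 3' end CAA has 1 G/C ✓; Tm = 2·13 + 4·10 = 66°C ✓ — passes.
F4 (22 nt, A=9 T=6 G=5 C=2): 3' end ATA has 0 G/C, need ≥1 ✗; Tm = 2·15 + 4·7 = 58°C ✓ — fails.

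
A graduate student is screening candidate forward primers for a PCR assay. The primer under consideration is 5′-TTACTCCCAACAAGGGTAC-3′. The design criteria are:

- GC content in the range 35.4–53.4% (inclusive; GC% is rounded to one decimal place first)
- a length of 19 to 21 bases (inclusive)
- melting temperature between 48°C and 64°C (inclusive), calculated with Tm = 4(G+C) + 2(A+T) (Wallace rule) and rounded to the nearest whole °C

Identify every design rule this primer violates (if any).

Base counts: A=6, T=4, G=3, C=6 (length 19).
GC content: GC 9/19 = 47.4% ✓
length: length 19 ✓
Tm: Tm = 2·10 + 4·9 = 56°C ✓

Meets all criteria.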